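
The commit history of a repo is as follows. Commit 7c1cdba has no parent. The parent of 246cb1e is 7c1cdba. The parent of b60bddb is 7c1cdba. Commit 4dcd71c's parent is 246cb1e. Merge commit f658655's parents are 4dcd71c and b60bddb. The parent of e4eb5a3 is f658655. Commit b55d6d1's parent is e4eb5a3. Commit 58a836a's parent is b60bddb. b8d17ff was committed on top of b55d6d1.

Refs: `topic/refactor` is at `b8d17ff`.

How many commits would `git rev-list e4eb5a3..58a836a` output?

Reachable from 58a836a: {58a836a, 7c1cdba, b60bddb}.
Reachable from e4eb5a3: {246cb1e, 4dcd71c, 7c1cdba, b60bddb, e4eb5a3, f658655}.
In 58a836a's history but not e4eb5a3's: {58a836a} — 1 commit.

1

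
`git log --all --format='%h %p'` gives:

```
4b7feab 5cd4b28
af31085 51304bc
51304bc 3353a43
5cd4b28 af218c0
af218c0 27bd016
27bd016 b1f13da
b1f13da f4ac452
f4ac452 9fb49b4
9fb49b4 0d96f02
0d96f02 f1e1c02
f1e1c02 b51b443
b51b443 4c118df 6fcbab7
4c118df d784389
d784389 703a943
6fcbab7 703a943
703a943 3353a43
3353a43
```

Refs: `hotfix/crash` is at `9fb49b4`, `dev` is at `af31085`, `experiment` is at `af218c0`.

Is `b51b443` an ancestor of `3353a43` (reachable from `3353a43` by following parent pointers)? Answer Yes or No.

Ancestors of 3353a43: {3353a43}.
b51b443 is not in that set, so it is not an ancestor of 3353a43.

No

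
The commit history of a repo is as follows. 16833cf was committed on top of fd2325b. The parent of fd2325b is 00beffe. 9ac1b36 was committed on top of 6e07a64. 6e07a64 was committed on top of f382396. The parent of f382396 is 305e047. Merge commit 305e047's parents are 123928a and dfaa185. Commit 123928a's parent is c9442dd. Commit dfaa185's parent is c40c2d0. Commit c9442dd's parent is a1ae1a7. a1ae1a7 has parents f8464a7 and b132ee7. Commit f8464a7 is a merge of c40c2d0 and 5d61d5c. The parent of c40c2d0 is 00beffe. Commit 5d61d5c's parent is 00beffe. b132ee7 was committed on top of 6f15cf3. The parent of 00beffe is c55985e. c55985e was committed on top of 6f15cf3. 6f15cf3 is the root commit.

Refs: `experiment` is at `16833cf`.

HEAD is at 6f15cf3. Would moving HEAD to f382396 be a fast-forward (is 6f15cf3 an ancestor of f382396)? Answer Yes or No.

A fast-forward from 6f15cf3 to f382396 is possible iff 6f15cf3 is an ancestor of f382396.
Ancestors of f382396: {00beffe, 123928a, 305e047, 5d61d5c, 6f15cf3, a1ae1a7, b132ee7, c40c2d0, c55985e, c9442dd, dfaa185, f382396, f8464a7}.
6f15cf3 is among them, so fast-forward is possible.

Yes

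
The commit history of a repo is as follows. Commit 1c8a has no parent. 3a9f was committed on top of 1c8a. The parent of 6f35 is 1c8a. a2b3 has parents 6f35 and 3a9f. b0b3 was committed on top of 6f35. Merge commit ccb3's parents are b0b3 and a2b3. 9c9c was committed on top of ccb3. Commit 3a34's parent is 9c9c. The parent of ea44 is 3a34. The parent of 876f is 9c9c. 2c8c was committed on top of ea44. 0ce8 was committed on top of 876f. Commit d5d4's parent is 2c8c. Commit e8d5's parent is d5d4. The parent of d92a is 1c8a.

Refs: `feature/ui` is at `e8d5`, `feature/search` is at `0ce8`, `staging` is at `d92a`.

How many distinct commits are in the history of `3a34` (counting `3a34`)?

8

Walking parent pointers from 3a34: reachable set = {1c8a, 3a34, 3a9f, 6f35, 9c9c, a2b3, b0b3, ccb3}.
That is 8 commits.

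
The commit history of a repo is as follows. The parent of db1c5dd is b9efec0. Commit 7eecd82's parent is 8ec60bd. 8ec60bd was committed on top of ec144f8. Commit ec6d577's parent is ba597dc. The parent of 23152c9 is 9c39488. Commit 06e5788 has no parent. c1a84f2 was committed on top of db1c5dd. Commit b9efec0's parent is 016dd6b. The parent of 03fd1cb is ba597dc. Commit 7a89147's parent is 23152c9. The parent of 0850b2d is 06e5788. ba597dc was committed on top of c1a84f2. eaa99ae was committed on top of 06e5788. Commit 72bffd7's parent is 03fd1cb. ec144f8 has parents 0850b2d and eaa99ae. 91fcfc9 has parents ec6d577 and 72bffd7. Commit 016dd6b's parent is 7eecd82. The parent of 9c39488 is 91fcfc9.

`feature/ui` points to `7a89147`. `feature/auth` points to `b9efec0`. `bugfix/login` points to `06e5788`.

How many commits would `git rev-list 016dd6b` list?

Walking parent pointers from 016dd6b: reachable set = {016dd6b, 06e5788, 0850b2d, 7eecd82, 8ec60bd, eaa99ae, ec144f8}.
That is 7 commits.

7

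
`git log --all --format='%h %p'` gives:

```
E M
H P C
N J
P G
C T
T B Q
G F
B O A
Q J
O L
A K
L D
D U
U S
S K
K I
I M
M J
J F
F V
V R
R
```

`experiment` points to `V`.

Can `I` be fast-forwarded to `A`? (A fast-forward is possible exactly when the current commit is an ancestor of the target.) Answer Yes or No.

Yes

A fast-forward from I to A is possible iff I is an ancestor of A.
Ancestors of A: {A, F, I, J, K, M, R, V}.
I is among them, so fast-forward is possible.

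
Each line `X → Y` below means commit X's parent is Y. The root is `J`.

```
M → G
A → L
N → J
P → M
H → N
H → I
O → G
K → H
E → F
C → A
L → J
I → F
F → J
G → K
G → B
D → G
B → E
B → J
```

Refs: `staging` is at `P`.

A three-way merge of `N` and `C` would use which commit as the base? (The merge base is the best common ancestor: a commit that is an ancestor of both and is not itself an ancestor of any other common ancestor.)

Ancestors of N: {J, N}.
Ancestors of C: {A, C, J, L}.
Common ancestors: {J}.
The only common ancestor is J, so it is the merge base.

J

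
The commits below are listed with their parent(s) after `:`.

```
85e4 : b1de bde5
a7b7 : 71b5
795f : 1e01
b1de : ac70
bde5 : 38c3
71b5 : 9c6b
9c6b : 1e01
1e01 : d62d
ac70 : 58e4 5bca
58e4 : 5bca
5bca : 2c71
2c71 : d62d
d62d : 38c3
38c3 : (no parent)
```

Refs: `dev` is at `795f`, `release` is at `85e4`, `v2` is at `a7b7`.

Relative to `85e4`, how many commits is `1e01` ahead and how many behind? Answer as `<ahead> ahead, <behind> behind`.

Reachable from 1e01: {1e01, 38c3, d62d}.
Reachable from 85e4: {2c71, 38c3, 58e4, 5bca, 85e4, ac70, b1de, bde5, d62d}.
Only in 1e01's history (ahead): {1e01} — 1.
Only in 85e4's history (behind): {2c71, 58e4, 5bca, 85e4, ac70, b1de, bde5} — 7.

1 ahead, 7 behind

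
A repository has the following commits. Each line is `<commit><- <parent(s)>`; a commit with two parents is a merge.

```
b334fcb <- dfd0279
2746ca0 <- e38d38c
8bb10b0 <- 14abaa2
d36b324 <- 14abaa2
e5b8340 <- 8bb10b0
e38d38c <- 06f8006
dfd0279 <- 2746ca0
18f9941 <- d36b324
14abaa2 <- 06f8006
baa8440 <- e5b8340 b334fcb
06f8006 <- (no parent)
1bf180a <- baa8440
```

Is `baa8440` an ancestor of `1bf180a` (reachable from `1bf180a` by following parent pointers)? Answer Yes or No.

Yes

Ancestors of 1bf180a (commits reachable by following parents): {06f8006, 14abaa2, 1bf180a, 2746ca0, 8bb10b0, b334fcb, baa8440, dfd0279, e38d38c, e5b8340}.
baa8440 is in that set, so it is an ancestor of 1bf180a.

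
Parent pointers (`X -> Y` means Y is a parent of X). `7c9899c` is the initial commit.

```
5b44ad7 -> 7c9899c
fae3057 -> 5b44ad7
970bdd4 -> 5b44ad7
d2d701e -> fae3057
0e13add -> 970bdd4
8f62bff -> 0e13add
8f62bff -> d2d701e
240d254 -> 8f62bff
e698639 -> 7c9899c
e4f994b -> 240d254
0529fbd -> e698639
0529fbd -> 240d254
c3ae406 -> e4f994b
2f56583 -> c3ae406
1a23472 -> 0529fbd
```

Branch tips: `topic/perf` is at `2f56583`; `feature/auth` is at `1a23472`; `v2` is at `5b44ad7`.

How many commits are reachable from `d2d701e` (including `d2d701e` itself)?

4

Walking parent pointers from d2d701e: reachable set = {5b44ad7, 7c9899c, d2d701e, fae3057}.
That is 4 commits.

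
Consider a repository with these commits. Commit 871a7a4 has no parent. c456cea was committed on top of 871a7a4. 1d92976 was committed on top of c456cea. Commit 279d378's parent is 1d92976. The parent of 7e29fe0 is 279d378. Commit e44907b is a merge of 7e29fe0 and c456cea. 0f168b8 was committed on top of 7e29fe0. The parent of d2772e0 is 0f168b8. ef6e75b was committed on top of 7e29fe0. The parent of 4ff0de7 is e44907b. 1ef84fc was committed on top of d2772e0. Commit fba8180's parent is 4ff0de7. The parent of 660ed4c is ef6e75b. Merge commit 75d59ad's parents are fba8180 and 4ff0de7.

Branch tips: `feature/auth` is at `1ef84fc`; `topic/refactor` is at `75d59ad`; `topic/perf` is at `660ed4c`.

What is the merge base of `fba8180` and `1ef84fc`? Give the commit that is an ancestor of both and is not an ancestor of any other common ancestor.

7e29fe0

Ancestors of fba8180: {1d92976, 279d378, 4ff0de7, 7e29fe0, 871a7a4, c456cea, e44907b, fba8180}.
Ancestors of 1ef84fc: {0f168b8, 1d92976, 1ef84fc, 279d378, 7e29fe0, 871a7a4, c456cea, d2772e0}.
Common ancestors: {1d92976, 279d378, 7e29fe0, 871a7a4, c456cea}.
Among these, 7e29fe0 is not an ancestor of any other common ancestor — it is the merge base.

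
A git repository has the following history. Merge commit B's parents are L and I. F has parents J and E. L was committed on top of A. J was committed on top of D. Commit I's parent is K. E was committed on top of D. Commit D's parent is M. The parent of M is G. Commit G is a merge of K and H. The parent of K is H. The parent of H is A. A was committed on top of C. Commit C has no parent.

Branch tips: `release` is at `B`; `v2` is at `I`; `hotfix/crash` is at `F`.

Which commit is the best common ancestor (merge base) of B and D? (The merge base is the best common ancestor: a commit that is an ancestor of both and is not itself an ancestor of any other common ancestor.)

K

Ancestors of B: {A, B, C, H, I, K, L}.
Ancestors of D: {A, C, D, G, H, K, M}.
Common ancestors: {A, C, H, K}.
Among these, K is not an ancestor of any other common ancestor — it is the merge base.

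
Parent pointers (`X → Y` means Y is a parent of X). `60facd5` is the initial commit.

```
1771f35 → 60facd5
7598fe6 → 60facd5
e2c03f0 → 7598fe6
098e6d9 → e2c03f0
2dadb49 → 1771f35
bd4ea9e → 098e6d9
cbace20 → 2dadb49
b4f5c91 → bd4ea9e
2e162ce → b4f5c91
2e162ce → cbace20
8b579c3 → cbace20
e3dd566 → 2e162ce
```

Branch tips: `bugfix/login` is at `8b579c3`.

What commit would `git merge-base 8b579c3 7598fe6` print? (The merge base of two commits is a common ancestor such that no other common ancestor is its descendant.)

60facd5

Ancestors of 8b579c3: {1771f35, 2dadb49, 60facd5, 8b579c3, cbace20}.
Ancestors of 7598fe6: {60facd5, 7598fe6}.
Common ancestors: {60facd5}.
The only common ancestor is 60facd5, so it is the merge base.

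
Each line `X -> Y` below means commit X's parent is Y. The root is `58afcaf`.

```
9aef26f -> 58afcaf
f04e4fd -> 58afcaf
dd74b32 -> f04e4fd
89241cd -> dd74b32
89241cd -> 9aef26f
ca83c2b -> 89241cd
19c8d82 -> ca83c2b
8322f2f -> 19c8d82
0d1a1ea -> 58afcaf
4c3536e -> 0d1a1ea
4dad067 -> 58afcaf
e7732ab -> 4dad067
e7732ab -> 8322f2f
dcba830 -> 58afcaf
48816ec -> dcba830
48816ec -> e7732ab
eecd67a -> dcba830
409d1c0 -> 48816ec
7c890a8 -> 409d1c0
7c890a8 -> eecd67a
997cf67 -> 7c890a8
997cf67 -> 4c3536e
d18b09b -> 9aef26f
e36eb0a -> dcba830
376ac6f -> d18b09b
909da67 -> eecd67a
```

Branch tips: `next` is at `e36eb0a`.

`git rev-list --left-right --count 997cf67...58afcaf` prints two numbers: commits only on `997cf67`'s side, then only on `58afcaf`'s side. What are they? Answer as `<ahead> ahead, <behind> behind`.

17 ahead, 0 behind

Reachable from 997cf67: {0d1a1ea, 19c8d82, 409d1c0, 48816ec, 4c3536e, 4dad067, 58afcaf, 7c890a8, 8322f2f, 89241cd, 997cf67, 9aef26f, ca83c2b, dcba830, dd74b32, e7732ab, eecd67a, f04e4fd}.
Reachable from 58afcaf: {58afcaf}.
Only in 997cf67's history (ahead): {0d1a1ea, 19c8d82, 409d1c0, 48816ec, 4c3536e, 4dad067, 7c890a8, 8322f2f, 89241cd, 997cf67, 9aef26f, ca83c2b, dcba830, dd74b32, e7732ab, eecd67a, f04e4fd} — 17.
Only in 58afcaf's history (behind): {} — 0.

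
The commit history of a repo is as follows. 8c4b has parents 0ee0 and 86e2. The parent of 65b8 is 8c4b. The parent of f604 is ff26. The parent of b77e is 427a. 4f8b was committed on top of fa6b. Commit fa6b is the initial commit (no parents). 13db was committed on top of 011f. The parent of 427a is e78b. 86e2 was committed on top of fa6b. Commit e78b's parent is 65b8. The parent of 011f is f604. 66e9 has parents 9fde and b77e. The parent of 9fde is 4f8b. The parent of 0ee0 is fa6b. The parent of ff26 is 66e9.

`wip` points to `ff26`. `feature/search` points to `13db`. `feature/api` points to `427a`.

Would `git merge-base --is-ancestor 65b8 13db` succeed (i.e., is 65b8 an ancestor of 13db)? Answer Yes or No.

Yes

Ancestors of 13db (commits reachable by following parents): {011f, 0ee0, 13db, 427a, 4f8b, 65b8, 66e9, 86e2, 8c4b, 9fde, b77e, e78b, f604, fa6b, ff26}.
65b8 is in that set, so it is an ancestor of 13db.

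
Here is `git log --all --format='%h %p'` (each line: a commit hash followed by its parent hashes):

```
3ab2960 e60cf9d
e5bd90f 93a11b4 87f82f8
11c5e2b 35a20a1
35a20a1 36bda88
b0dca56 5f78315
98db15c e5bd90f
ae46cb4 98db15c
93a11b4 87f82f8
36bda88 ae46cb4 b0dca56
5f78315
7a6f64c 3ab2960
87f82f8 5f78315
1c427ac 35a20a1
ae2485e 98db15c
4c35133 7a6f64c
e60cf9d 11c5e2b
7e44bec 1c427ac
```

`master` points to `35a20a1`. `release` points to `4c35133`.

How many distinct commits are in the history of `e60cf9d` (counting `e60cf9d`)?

Walking parent pointers from e60cf9d: reachable set = {11c5e2b, 35a20a1, 36bda88, 5f78315, 87f82f8, 93a11b4, 98db15c, ae46cb4, b0dca56, e5bd90f, e60cf9d}.
That is 11 commits.

11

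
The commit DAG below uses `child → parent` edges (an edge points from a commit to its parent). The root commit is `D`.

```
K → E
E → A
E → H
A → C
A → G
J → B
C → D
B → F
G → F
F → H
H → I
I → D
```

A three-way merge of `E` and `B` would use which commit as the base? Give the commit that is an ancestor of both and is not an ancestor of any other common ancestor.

Ancestors of E: {A, C, D, E, F, G, H, I}.
Ancestors of B: {B, D, F, H, I}.
Common ancestors: {D, F, H, I}.
Among these, F is not an ancestor of any other common ancestor — it is the merge base.

F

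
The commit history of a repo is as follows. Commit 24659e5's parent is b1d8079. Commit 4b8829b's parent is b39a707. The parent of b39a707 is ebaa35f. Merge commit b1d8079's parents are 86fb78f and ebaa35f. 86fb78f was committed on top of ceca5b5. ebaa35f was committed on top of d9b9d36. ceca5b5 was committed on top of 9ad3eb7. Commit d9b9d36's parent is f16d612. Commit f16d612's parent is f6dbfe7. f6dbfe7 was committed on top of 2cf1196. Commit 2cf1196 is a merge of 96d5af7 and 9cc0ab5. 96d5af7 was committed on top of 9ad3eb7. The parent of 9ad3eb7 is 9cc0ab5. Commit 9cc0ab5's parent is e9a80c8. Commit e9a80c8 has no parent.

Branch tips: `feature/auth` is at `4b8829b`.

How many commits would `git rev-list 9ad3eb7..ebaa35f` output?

6

Reachable from ebaa35f: {2cf1196, 96d5af7, 9ad3eb7, 9cc0ab5, d9b9d36, e9a80c8, ebaa35f, f16d612, f6dbfe7}.
Reachable from 9ad3eb7: {9ad3eb7, 9cc0ab5, e9a80c8}.
In ebaa35f's history but not 9ad3eb7's: {2cf1196, 96d5af7, d9b9d36, ebaa35f, f16d612, f6dbfe7} — 6 commits.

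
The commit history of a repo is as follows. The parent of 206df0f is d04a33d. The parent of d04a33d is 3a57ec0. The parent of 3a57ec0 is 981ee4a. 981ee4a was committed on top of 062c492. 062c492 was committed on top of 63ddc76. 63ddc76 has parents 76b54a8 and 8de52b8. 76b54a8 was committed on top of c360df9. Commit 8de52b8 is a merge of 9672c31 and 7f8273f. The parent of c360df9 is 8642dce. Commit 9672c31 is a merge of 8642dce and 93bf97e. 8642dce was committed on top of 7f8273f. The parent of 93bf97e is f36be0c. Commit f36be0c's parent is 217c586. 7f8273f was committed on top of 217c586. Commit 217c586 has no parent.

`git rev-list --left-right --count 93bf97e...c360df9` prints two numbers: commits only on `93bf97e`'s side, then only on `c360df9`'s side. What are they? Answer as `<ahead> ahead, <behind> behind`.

2 ahead, 3 behind

Reachable from 93bf97e: {217c586, 93bf97e, f36be0c}.
Reachable from c360df9: {217c586, 7f8273f, 8642dce, c360df9}.
Only in 93bf97e's history (ahead): {93bf97e, f36be0c} — 2.
Only in c360df9's history (behind): {7f8273f, 8642dce, c360df9} — 3.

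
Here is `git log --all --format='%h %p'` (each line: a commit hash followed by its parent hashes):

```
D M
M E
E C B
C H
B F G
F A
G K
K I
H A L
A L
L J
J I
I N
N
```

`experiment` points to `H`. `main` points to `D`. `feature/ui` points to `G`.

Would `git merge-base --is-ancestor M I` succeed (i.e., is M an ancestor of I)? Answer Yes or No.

No

Ancestors of I: {I, N}.
M is not in that set, so it is not an ancestor of I.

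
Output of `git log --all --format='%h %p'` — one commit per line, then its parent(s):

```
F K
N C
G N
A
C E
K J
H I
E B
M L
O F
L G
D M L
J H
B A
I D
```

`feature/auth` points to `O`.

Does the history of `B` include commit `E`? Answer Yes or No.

Ancestors of B: {A, B}.
E is not in that set, so it is not an ancestor of B.

No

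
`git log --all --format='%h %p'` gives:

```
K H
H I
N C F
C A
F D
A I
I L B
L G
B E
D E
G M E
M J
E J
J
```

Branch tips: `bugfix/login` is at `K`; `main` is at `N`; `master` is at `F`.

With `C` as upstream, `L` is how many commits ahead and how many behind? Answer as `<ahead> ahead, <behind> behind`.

0 ahead, 4 behind

Reachable from L: {E, G, J, L, M}.
Reachable from C: {A, B, C, E, G, I, J, L, M}.
Only in L's history (ahead): {} — 0.
Only in C's history (behind): {A, B, C, I} — 4.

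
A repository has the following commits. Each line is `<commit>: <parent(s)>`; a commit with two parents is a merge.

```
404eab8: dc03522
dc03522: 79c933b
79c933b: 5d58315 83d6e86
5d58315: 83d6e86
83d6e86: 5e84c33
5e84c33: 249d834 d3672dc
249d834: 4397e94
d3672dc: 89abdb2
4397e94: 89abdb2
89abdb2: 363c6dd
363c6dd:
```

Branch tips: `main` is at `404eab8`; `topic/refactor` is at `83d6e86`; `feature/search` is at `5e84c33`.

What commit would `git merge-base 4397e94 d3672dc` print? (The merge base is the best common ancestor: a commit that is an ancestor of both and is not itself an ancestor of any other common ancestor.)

89abdb2

Ancestors of 4397e94: {363c6dd, 4397e94, 89abdb2}.
Ancestors of d3672dc: {363c6dd, 89abdb2, d3672dc}.
Common ancestors: {363c6dd, 89abdb2}.
Among these, 89abdb2 is not an ancestor of any other common ancestor — it is the merge base.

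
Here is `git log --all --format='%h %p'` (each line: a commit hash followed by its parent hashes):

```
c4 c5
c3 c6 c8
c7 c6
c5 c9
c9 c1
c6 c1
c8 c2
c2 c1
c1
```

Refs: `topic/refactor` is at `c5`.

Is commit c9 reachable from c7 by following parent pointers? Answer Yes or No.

No

Ancestors of c7: {c1, c6, c7}.
c9 is not in that set, so it is not an ancestor of c7.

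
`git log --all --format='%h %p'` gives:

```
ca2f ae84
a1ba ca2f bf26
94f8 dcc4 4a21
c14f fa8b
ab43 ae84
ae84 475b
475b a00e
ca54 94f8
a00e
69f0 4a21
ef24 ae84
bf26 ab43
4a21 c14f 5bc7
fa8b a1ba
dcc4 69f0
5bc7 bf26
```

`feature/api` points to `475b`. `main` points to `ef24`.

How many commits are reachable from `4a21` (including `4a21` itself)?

11

Walking parent pointers from 4a21: reachable set = {475b, 4a21, 5bc7, a00e, a1ba, ab43, ae84, bf26, c14f, ca2f, fa8b}.
That is 11 commits.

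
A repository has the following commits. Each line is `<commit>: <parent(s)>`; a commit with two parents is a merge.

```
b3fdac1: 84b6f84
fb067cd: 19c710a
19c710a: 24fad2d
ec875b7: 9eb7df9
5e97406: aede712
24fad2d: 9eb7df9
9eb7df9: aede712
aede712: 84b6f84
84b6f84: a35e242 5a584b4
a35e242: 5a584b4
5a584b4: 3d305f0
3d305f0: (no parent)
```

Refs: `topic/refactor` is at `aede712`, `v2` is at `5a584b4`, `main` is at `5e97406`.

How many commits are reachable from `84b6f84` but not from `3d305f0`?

Reachable from 84b6f84: {3d305f0, 5a584b4, 84b6f84, a35e242}.
Reachable from 3d305f0: {3d305f0}.
In 84b6f84's history but not 3d305f0's: {5a584b4, 84b6f84, a35e242} — 3 commits.

3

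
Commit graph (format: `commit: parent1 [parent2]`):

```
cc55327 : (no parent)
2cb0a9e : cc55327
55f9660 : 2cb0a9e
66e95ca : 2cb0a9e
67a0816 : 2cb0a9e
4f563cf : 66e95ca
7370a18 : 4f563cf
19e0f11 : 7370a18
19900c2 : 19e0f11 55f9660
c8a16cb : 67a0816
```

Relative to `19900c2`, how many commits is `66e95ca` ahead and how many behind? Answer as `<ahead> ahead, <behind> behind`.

0 ahead, 5 behind

Reachable from 66e95ca: {2cb0a9e, 66e95ca, cc55327}.
Reachable from 19900c2: {19900c2, 19e0f11, 2cb0a9e, 4f563cf, 55f9660, 66e95ca, 7370a18, cc55327}.
Only in 66e95ca's history (ahead): {} — 0.
Only in 19900c2's history (behind): {19900c2, 19e0f11, 4f563cf, 55f9660, 7370a18} — 5.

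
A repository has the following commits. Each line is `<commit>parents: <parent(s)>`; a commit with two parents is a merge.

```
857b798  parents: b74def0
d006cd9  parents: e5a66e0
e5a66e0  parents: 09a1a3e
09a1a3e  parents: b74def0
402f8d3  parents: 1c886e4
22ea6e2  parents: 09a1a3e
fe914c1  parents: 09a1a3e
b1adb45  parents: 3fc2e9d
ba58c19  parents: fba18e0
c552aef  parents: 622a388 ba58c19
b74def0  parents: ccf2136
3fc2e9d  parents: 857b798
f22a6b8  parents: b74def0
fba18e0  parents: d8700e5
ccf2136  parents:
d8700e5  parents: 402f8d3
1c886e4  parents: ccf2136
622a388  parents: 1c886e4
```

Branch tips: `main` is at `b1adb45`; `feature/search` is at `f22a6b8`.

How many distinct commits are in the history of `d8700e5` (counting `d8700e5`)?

4

Walking parent pointers from d8700e5: reachable set = {1c886e4, 402f8d3, ccf2136, d8700e5}.
That is 4 commits.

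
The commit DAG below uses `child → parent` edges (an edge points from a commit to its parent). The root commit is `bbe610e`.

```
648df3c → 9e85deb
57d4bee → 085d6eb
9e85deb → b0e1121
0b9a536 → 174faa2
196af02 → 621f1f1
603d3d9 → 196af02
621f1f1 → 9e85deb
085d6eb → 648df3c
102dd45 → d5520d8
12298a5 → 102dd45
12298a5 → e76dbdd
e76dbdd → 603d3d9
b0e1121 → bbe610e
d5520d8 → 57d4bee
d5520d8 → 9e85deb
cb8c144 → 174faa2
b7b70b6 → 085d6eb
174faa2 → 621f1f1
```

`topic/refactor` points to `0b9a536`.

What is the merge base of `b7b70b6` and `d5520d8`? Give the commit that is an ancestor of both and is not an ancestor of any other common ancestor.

085d6eb

Ancestors of b7b70b6: {085d6eb, 648df3c, 9e85deb, b0e1121, b7b70b6, bbe610e}.
Ancestors of d5520d8: {085d6eb, 57d4bee, 648df3c, 9e85deb, b0e1121, bbe610e, d5520d8}.
Common ancestors: {085d6eb, 648df3c, 9e85deb, b0e1121, bbe610e}.
Among these, 085d6eb is not an ancestor of any other common ancestor — it is the merge base.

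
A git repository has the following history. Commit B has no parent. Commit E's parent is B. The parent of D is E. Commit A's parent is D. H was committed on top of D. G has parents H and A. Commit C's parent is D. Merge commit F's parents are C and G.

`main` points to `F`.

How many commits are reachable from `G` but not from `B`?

Reachable from G: {A, B, D, E, G, H}.
Reachable from B: {B}.
In G's history but not B's: {A, D, E, G, H} — 5 commits.

5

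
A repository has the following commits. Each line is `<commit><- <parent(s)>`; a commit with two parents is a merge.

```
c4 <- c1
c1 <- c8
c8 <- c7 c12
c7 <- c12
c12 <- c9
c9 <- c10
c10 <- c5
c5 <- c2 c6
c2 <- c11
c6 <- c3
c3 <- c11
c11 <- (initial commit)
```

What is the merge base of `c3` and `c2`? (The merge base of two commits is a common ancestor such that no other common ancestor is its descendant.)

c11

Ancestors of c3: {c11, c3}.
Ancestors of c2: {c11, c2}.
Common ancestors: {c11}.
The only common ancestor is c11, so it is the merge base.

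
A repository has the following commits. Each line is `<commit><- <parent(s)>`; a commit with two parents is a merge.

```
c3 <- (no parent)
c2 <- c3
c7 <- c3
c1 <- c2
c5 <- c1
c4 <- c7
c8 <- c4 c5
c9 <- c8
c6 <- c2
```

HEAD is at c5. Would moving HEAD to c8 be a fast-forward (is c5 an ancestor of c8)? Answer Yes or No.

A fast-forward from c5 to c8 is possible iff c5 is an ancestor of c8.
Ancestors of c8: {c1, c2, c3, c4, c5, c7, c8}.
c5 is among them, so fast-forward is possible.

Yes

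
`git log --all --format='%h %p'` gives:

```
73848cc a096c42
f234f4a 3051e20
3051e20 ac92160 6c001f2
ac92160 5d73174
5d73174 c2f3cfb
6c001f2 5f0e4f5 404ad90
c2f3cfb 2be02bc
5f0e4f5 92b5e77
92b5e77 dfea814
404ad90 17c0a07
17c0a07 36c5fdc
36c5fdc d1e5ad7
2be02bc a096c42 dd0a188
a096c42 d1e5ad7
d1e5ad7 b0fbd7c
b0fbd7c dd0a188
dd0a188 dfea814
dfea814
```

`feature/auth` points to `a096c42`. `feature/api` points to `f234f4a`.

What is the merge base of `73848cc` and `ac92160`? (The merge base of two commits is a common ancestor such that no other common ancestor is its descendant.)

a096c42

Ancestors of 73848cc: {73848cc, a096c42, b0fbd7c, d1e5ad7, dd0a188, dfea814}.
Ancestors of ac92160: {2be02bc, 5d73174, a096c42, ac92160, b0fbd7c, c2f3cfb, d1e5ad7, dd0a188, dfea814}.
Common ancestors: {a096c42, b0fbd7c, d1e5ad7, dd0a188, dfea814}.
Among these, a096c42 is not an ancestor of any other common ancestor — it is the merge base.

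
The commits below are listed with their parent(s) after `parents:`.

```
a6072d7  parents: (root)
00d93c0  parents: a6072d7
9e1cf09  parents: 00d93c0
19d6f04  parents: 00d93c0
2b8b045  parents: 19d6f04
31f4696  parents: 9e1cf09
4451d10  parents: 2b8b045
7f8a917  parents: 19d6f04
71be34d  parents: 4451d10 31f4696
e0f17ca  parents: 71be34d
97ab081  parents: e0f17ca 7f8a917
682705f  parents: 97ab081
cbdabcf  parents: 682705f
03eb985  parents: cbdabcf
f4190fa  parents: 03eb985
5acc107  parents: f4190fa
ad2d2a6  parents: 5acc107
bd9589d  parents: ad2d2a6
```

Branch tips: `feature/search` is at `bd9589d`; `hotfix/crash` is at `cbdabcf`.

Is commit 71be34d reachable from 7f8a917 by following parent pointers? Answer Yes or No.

Ancestors of 7f8a917: {00d93c0, 19d6f04, 7f8a917, a6072d7}.
71be34d is not in that set, so it is not an ancestor of 7f8a917.

No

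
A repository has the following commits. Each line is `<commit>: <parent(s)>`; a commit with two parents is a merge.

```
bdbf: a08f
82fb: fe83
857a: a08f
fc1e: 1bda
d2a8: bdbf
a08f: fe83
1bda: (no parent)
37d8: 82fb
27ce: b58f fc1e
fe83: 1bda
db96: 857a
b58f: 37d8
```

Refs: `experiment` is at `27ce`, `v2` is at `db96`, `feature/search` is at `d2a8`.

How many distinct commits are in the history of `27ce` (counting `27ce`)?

Walking parent pointers from 27ce: reachable set = {1bda, 27ce, 37d8, 82fb, b58f, fc1e, fe83}.
That is 7 commits.

7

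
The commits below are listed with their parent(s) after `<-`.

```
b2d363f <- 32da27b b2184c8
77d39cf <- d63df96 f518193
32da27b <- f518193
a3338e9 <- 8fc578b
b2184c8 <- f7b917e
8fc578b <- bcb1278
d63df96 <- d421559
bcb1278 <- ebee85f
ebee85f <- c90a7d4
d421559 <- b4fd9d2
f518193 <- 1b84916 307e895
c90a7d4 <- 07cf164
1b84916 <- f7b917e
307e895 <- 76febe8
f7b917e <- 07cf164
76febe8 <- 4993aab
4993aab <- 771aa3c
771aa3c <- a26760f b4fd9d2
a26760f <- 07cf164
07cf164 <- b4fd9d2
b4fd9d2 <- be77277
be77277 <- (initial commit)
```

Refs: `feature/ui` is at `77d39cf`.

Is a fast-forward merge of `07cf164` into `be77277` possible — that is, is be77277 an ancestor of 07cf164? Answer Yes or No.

Yes

A fast-forward from be77277 to 07cf164 is possible iff be77277 is an ancestor of 07cf164.
Ancestors of 07cf164: {07cf164, b4fd9d2, be77277}.
be77277 is among them, so fast-forward is possible.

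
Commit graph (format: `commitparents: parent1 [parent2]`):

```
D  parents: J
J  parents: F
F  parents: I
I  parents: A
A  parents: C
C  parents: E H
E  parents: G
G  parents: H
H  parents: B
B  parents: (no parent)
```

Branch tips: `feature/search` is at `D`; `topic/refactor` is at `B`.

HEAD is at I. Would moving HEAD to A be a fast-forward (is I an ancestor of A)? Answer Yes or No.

No

A fast-forward from I to A is possible iff I is an ancestor of A.
Ancestors of A: {A, B, C, E, G, H}.
I is not among them, so fast-forward is not possible.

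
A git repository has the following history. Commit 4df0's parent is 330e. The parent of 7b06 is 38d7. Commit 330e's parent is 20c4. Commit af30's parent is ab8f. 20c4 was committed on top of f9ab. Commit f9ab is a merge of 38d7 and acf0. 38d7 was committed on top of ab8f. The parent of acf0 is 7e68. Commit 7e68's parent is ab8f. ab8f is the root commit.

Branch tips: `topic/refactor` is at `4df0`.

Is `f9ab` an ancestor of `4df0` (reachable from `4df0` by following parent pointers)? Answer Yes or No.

Ancestors of 4df0 (commits reachable by following parents): {20c4, 330e, 38d7, 4df0, 7e68, ab8f, acf0, f9ab}.
f9ab is in that set, so it is an ancestor of 4df0.

Yes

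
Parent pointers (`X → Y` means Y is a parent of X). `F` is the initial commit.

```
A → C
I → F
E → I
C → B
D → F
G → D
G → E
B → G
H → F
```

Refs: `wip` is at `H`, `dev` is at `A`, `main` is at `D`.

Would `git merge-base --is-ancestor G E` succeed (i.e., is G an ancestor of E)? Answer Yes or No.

No

Ancestors of E: {E, F, I}.
G is not in that set, so it is not an ancestor of E.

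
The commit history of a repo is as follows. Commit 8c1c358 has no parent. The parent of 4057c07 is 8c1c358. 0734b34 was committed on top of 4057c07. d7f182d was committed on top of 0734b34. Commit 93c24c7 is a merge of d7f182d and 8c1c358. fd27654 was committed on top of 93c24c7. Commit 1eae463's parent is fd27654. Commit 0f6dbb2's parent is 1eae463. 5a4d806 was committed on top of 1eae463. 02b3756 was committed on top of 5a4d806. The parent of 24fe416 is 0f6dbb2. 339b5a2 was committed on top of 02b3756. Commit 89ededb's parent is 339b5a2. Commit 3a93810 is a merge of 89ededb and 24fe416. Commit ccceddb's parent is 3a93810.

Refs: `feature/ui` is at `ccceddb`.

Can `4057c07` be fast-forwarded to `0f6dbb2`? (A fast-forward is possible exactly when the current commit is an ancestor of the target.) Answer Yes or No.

A fast-forward from 4057c07 to 0f6dbb2 is possible iff 4057c07 is an ancestor of 0f6dbb2.
Ancestors of 0f6dbb2: {0734b34, 0f6dbb2, 1eae463, 4057c07, 8c1c358, 93c24c7, d7f182d, fd27654}.
4057c07 is among them, so fast-forward is possible.

Yes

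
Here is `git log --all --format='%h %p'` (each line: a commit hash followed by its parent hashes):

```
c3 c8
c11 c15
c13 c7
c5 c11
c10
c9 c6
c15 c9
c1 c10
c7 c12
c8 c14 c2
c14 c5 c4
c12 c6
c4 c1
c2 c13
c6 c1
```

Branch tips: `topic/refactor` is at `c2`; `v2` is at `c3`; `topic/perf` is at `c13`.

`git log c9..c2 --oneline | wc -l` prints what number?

4

Reachable from c2: {c1, c10, c12, c13, c2, c6, c7}.
Reachable from c9: {c1, c10, c6, c9}.
In c2's history but not c9's: {c12, c13, c2, c7} — 4 commits.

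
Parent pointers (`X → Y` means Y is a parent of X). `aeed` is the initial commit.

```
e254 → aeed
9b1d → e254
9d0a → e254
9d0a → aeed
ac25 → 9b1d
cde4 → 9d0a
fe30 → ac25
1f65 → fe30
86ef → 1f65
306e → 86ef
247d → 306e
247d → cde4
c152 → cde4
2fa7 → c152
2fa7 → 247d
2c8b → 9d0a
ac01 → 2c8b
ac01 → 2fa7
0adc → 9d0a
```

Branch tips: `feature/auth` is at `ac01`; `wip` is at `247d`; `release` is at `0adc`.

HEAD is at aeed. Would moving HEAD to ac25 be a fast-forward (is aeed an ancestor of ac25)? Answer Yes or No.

Yes

A fast-forward from aeed to ac25 is possible iff aeed is an ancestor of ac25.
Ancestors of ac25: {9b1d, ac25, aeed, e254}.
aeed is among them, so fast-forward is possible.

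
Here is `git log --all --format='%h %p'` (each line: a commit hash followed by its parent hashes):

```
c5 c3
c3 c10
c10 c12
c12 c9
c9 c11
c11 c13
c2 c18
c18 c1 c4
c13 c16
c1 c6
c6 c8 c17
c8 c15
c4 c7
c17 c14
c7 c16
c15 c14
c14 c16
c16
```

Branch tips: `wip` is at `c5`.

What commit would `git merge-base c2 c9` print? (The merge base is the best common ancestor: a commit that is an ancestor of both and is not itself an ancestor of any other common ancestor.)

c16

Ancestors of c2: {c1, c14, c15, c16, c17, c18, c2, c4, c6, c7, c8}.
Ancestors of c9: {c11, c13, c16, c9}.
Common ancestors: {c16}.
The only common ancestor is c16, so it is the merge base.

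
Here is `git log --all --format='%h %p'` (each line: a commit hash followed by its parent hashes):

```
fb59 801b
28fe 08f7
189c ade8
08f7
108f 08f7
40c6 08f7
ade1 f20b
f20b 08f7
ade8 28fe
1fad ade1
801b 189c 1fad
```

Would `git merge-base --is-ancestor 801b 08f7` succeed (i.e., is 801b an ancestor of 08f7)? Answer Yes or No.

No

Ancestors of 08f7: {08f7}.
801b is not in that set, so it is not an ancestor of 08f7.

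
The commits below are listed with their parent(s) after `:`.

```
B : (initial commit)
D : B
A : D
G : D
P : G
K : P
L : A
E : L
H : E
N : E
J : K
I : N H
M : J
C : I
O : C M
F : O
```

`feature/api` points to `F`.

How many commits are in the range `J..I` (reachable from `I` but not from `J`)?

6

Reachable from I: {A, B, D, E, H, I, L, N}.
Reachable from J: {B, D, G, J, K, P}.
In I's history but not J's: {A, E, H, I, L, N} — 6 commits.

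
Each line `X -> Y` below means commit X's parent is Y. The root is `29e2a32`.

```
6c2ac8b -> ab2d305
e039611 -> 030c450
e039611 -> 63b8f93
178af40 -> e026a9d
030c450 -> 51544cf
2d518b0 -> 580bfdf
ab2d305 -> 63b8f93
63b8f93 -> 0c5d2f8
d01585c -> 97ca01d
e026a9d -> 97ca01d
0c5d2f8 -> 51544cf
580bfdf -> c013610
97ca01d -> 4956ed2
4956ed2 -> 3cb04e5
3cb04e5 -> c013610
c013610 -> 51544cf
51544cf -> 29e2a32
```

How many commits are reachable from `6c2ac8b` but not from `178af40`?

4

Reachable from 6c2ac8b: {0c5d2f8, 29e2a32, 51544cf, 63b8f93, 6c2ac8b, ab2d305}.
Reachable from 178af40: {178af40, 29e2a32, 3cb04e5, 4956ed2, 51544cf, 97ca01d, c013610, e026a9d}.
In 6c2ac8b's history but not 178af40's: {0c5d2f8, 63b8f93, 6c2ac8b, ab2d305} — 4 commits.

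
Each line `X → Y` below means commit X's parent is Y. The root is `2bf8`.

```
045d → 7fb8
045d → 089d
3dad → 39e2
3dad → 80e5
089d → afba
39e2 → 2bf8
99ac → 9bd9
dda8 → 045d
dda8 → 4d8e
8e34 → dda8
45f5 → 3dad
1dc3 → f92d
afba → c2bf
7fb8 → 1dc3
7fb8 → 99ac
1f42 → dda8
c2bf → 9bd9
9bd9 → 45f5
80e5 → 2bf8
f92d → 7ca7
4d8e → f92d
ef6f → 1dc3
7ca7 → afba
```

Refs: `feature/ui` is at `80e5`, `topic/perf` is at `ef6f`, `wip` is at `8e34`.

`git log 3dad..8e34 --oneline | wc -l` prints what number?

14

Reachable from 8e34: {045d, 089d, 1dc3, 2bf8, 39e2, 3dad, 45f5, 4d8e, 7ca7, 7fb8, 80e5, 8e34, 99ac, 9bd9, afba, c2bf, dda8, f92d}.
Reachable from 3dad: {2bf8, 39e2, 3dad, 80e5}.
In 8e34's history but not 3dad's: {045d, 089d, 1dc3, 45f5, 4d8e, 7ca7, 7fb8, 8e34, 99ac, 9bd9, afba, c2bf, dda8, f92d} — 14 commits.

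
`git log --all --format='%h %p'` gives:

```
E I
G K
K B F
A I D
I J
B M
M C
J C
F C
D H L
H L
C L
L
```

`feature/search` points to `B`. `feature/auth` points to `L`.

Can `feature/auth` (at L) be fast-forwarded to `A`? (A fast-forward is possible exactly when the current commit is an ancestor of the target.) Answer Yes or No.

Yes

A fast-forward from L to A is possible iff L is an ancestor of A.
Ancestors of A: {A, C, D, H, I, J, L}.
L is among them, so fast-forward is possible.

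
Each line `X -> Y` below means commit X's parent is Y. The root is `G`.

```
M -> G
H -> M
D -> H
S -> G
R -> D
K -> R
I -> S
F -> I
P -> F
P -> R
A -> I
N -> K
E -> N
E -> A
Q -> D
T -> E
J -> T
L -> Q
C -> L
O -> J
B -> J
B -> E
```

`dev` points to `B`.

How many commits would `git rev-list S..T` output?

10

Reachable from T: {A, D, E, G, H, I, K, M, N, R, S, T}.
Reachable from S: {G, S}.
In T's history but not S's: {A, D, E, H, I, K, M, N, R, T} — 10 commits.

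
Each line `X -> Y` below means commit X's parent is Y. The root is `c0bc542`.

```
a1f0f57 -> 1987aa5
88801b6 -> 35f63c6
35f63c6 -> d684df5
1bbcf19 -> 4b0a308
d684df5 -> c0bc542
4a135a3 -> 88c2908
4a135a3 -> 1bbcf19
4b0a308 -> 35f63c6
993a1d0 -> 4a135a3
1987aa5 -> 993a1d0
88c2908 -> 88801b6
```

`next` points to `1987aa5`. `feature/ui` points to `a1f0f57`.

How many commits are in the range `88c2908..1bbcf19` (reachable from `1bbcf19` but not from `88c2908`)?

2

Reachable from 1bbcf19: {1bbcf19, 35f63c6, 4b0a308, c0bc542, d684df5}.
Reachable from 88c2908: {35f63c6, 88801b6, 88c2908, c0bc542, d684df5}.
In 1bbcf19's history but not 88c2908's: {1bbcf19, 4b0a308} — 2 commits.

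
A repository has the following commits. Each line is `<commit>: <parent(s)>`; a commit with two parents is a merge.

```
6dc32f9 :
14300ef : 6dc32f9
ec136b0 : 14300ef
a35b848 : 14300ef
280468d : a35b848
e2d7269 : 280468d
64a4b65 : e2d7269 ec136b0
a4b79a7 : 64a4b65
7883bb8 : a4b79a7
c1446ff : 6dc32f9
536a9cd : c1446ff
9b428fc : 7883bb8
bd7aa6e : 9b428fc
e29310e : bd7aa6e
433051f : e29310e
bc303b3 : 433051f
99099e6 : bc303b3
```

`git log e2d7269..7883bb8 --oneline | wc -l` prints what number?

Reachable from 7883bb8: {14300ef, 280468d, 64a4b65, 6dc32f9, 7883bb8, a35b848, a4b79a7, e2d7269, ec136b0}.
Reachable from e2d7269: {14300ef, 280468d, 6dc32f9, a35b848, e2d7269}.
In 7883bb8's history but not e2d7269's: {64a4b65, 7883bb8, a4b79a7, ec136b0} — 4 commits.

4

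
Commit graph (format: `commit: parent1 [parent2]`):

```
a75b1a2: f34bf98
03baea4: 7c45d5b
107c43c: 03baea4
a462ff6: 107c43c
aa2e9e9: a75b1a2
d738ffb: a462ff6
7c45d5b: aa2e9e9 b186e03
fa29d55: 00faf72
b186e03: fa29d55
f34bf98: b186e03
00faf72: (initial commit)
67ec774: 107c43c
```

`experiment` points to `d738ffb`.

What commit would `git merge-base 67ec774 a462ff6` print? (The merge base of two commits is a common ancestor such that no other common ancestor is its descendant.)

Ancestors of 67ec774: {00faf72, 03baea4, 107c43c, 67ec774, 7c45d5b, a75b1a2, aa2e9e9, b186e03, f34bf98, fa29d55}.
Ancestors of a462ff6: {00faf72, 03baea4, 107c43c, 7c45d5b, a462ff6, a75b1a2, aa2e9e9, b186e03, f34bf98, fa29d55}.
Common ancestors: {00faf72, 03baea4, 107c43c, 7c45d5b, a75b1a2, aa2e9e9, b186e03, f34bf98, fa29d55}.
Among these, 107c43c is not an ancestor of any other common ancestor — it is the merge base.

107c43c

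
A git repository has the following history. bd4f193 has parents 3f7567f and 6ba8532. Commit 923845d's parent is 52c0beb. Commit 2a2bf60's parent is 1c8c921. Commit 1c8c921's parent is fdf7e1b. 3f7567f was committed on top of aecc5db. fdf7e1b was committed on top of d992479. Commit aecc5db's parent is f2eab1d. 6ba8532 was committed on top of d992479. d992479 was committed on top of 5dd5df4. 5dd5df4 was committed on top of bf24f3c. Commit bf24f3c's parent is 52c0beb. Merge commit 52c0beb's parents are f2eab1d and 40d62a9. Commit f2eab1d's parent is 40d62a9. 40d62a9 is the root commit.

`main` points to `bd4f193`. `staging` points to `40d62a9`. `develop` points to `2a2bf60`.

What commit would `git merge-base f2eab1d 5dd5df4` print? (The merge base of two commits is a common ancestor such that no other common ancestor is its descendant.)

f2eab1d

Ancestors of f2eab1d: {40d62a9, f2eab1d}.
Ancestors of 5dd5df4: {40d62a9, 52c0beb, 5dd5df4, bf24f3c, f2eab1d}.
Common ancestors: {40d62a9, f2eab1d}.
Among these, f2eab1d is not an ancestor of any other common ancestor — it is the merge base.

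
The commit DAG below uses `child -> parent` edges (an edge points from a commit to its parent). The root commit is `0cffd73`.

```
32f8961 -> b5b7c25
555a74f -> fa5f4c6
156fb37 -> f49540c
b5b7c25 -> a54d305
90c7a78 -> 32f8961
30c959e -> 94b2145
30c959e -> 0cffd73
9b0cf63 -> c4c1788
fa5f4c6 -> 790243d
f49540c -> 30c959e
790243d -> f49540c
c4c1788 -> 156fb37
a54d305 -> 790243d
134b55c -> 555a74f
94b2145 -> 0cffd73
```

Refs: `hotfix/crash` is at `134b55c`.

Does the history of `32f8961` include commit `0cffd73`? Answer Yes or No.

Ancestors of 32f8961 (commits reachable by following parents): {0cffd73, 30c959e, 32f8961, 790243d, 94b2145, a54d305, b5b7c25, f49540c}.
0cffd73 is in that set, so it is an ancestor of 32f8961.

Yes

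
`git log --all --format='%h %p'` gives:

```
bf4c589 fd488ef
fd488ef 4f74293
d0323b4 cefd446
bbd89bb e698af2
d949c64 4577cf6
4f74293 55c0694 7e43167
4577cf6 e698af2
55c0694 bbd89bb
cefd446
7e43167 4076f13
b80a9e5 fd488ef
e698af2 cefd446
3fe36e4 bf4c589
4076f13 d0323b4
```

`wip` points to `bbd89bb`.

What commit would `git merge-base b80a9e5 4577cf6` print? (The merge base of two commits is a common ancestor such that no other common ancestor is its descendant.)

e698af2

Ancestors of b80a9e5: {4076f13, 4f74293, 55c0694, 7e43167, b80a9e5, bbd89bb, cefd446, d0323b4, e698af2, fd488ef}.
Ancestors of 4577cf6: {4577cf6, cefd446, e698af2}.
Common ancestors: {cefd446, e698af2}.
Among these, e698af2 is not an ancestor of any other common ancestor — it is the merge base.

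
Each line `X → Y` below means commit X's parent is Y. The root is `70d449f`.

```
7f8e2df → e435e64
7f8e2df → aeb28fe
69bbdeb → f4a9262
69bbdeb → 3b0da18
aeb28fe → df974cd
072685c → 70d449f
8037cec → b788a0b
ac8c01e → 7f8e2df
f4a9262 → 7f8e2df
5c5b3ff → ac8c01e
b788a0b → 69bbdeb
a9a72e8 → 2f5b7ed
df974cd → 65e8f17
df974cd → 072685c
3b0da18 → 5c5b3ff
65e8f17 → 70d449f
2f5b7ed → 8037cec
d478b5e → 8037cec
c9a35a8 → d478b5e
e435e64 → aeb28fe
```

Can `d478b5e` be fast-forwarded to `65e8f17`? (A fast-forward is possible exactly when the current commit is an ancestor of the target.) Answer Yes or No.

No

A fast-forward from d478b5e to 65e8f17 is possible iff d478b5e is an ancestor of 65e8f17.
Ancestors of 65e8f17: {65e8f17, 70d449f}.
d478b5e is not among them, so fast-forward is not possible.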